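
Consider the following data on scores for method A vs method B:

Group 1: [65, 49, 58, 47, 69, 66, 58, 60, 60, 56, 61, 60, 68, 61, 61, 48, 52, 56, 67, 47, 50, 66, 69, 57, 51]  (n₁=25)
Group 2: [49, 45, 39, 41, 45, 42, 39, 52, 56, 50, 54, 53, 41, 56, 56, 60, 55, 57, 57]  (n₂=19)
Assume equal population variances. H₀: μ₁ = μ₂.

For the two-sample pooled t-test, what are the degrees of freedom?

df = n₁ + n₂ − 2 = 25 + 19 − 2 = 42

degrees of freedom = 42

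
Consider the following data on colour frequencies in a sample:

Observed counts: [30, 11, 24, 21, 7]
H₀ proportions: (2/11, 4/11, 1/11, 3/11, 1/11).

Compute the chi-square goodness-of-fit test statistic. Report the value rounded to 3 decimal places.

n = 93; E_i = n·p_i = [16.91, 33.82, 8.45, 25.36, 8.45]
χ² = (30−16.91)²/16.91 + (11−33.82)²/33.82 + (24−8.45)²/8.45 + (21−25.36)²/25.36 + (7−8.45)²/8.45 = 55.1156
df = 4

test statistic = 55.116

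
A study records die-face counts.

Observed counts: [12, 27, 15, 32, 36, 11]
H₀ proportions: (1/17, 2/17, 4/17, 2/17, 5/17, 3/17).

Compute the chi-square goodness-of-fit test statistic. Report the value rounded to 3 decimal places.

test statistic = 42.916

n = 133; E_i = n·p_i = [7.82, 15.65, 31.29, 15.65, 39.12, 23.47]
χ² = (12−7.82)²/7.82 + (27−15.65)²/15.65 + (15−31.29)²/31.29 + (32−15.65)²/15.65 + (36−39.12)²/39.12 + (11−23.47)²/23.47 = 42.9159
df = 5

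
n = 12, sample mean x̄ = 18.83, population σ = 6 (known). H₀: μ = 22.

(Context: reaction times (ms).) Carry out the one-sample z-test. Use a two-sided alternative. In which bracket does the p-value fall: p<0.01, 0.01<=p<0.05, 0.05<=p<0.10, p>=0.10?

SE = σ/√n = 6/√12 = 1.7321
z = (x̄−μ₀)/SE = (18.83−22)/1.7321 = -1.8302
p-value (two-sided) = 0.06722
→ bracket: 0.05<=p<0.10

p-value bracket: 0.05<=p<0.10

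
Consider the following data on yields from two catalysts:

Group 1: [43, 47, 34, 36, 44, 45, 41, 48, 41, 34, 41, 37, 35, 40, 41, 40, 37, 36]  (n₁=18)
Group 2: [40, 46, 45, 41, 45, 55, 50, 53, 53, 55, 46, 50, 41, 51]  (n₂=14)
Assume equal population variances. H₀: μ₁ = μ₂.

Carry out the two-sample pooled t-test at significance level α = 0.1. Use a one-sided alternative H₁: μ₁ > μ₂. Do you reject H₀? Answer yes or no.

x̄₁=40.000, s₁=4.298, n₁=18
x̄₂=47.929, s₂=5.210, n₂=14
s_p² = [17·4.298² + 13·5.210²]/30 = 22.2310
SE = √(s_p²·(1/18+1/14)) = 1.6802
t = (40.000−47.929)/1.6802 = -4.7189
df = 30
p-value (one-sided, H₁ greater) = 0.99997
At α=0.1: p ≥ α → fail to reject H₀

reject H₀: no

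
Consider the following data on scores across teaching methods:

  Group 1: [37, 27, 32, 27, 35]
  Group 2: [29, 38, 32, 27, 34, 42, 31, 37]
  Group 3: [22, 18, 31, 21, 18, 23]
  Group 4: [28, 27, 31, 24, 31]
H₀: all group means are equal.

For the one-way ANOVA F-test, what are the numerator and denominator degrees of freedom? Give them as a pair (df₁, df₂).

k = 4 groups, N = 24 total
df = (k−1, N−k) = (4−1, 24−4) = (3, 20)

degrees of freedom = [3, 20]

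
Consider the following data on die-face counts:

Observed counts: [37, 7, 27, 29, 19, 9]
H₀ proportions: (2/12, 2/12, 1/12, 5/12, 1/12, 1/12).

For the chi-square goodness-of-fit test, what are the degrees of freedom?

degrees of freedom = 5

df = k − 1 = 6 − 1 = 5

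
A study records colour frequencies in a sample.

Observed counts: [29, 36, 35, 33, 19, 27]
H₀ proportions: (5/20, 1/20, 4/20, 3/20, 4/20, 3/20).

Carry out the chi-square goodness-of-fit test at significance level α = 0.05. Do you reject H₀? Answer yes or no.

n = 179; E_i = n·p_i = [44.75, 8.95, 35.80, 26.85, 35.80, 26.85]
χ² = (29−44.75)²/44.75 + (36−8.95)²/8.95 + (35−35.80)²/35.80 + (33−26.85)²/26.85 + (19−35.80)²/35.80 + (27−26.85)²/26.85 = 96.6089
df = 5
p-value (upper-tail) = 0.00000
At α=0.05: p < α → reject H₀

reject H₀: yes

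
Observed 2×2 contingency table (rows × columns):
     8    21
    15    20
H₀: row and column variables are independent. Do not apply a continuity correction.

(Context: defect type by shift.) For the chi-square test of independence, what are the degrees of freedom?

df = (r−1)(c−1) = (2−1)·(2−1) = 1

degrees of freedom = 1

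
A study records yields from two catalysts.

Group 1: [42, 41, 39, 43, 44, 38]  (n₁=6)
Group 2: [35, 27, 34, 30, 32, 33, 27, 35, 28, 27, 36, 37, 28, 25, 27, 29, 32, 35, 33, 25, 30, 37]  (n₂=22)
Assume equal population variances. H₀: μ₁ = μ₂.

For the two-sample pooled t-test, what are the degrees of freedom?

df = n₁ + n₂ − 2 = 6 + 22 − 2 = 26

degrees of freedom = 26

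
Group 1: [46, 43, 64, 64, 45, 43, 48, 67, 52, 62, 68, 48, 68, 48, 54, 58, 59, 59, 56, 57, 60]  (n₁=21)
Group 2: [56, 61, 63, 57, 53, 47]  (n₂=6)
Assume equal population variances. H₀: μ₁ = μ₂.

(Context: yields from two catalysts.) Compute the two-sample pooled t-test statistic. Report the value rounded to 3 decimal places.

test statistic = -0.137

x̄₁=55.667, s₁=8.309, n₁=21
x̄₂=56.167, s₂=5.742, n₂=6
s_p² = [20·8.309² + 5·5.742²]/25 = 61.8200
SE = √(s_p²·(1/21+1/6)) = 3.6397
t = (55.667−56.167)/3.6397 = -0.1374
df = 25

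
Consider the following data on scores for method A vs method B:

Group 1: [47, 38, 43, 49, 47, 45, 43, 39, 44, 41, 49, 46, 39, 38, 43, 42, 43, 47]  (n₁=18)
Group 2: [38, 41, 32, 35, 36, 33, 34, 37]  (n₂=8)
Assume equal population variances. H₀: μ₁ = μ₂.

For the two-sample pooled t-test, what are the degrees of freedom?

degrees of freedom = 24

df = n₁ + n₂ − 2 = 18 + 8 − 2 = 24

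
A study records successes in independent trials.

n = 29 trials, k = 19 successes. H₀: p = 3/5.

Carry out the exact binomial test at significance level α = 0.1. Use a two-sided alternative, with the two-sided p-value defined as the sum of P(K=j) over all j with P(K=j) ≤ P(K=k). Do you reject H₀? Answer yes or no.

reject H₀: no

Exact binomial: n=29, k=19, p₀=3/5=0.6000
P(X=j) = C(n,j)·p₀^j·(1−p₀)^(n−j); p = Σ P(X=j) over j with P(X=j) ≤ P(X=19)
p-value (two-sided) = 0.57677
At α=0.1: p ≥ α → fail to reject H₀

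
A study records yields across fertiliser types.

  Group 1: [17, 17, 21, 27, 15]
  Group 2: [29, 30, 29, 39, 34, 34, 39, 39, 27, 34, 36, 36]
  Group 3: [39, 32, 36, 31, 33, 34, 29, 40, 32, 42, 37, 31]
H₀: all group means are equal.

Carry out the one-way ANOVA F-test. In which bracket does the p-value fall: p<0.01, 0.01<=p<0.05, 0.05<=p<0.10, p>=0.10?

Group means [19.40, 33.83, 34.67], grand mean 31.690
SSB = Σnᵢ(x̄ᵢ−x̄)² = 916.674; SSW = ΣΣ(x−x̄ᵢ)² = 473.533
MSB = 916.674/2 = 458.3368; MSW = 473.533/26 = 18.2128
F = MSB/MSW = 25.1656
df = (2, 26)
p-value (upper-tail) = 0.00000
→ bracket: p<0.01

p-value bracket: p<0.01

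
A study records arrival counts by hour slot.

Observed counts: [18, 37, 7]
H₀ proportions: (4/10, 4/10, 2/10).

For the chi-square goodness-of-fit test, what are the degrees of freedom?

df = k − 1 = 3 − 1 = 2

degrees of freedom = 2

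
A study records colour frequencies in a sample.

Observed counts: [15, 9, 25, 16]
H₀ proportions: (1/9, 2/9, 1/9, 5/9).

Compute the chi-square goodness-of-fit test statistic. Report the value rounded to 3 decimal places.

test statistic = 65.389

n = 65; E_i = n·p_i = [7.22, 14.44, 7.22, 36.11]
χ² = (15−7.22)²/7.22 + (9−14.44)²/14.44 + (25−7.22)²/7.22 + (16−36.11)²/36.11 = 65.3892
df = 3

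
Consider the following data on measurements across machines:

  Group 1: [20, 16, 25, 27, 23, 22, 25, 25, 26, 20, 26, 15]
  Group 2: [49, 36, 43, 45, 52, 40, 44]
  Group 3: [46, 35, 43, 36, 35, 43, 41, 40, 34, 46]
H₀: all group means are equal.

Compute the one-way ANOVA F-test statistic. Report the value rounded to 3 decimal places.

test statistic = 64.017

Group means [22.50, 44.14, 39.90], grand mean 33.724
SSB = Σnᵢ(x̄ᵢ−x̄)² = 2653.036; SSW = ΣΣ(x−x̄ᵢ)² = 538.757
MSB = 2653.036/2 = 1326.5180; MSW = 538.757/26 = 20.7214
F = MSB/MSW = 64.0167
df = (2, 26)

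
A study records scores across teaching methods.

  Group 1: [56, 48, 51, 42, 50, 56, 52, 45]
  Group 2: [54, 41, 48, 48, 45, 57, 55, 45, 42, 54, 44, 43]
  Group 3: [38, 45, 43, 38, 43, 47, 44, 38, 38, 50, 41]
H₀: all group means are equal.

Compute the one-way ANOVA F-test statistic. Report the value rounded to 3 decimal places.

test statistic = 6.580

Group means [50.00, 48.00, 42.27], grand mean 46.484
SSB = Σnᵢ(x̄ᵢ−x̄)² = 321.560; SSW = ΣΣ(x−x̄ᵢ)² = 684.182
MSB = 321.560/2 = 160.7801; MSW = 684.182/28 = 24.4351
F = MSB/MSW = 6.5799
df = (2, 28)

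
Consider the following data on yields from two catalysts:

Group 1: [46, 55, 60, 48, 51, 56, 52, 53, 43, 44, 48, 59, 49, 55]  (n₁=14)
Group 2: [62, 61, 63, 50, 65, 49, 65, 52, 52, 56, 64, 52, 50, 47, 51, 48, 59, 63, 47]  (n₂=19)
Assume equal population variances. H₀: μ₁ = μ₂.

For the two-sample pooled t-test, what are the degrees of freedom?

degrees of freedom = 31

df = n₁ + n₂ − 2 = 14 + 19 − 2 = 31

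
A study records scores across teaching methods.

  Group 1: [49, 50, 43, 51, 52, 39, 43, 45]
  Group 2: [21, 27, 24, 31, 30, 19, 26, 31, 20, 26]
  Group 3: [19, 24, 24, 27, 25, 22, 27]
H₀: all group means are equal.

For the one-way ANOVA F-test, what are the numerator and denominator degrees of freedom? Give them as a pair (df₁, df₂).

degrees of freedom = [2, 22]

k = 3 groups, N = 25 total
df = (k−1, N−k) = (3−1, 25−3) = (2, 22)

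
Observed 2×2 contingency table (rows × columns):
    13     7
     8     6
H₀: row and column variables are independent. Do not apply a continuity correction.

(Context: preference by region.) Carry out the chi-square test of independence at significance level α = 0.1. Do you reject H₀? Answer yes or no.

reject H₀: no

Row totals [20, 14], col totals [21, 13], n=34
χ² = (13−12.35)²/12.35 + (7−7.65)²/7.65 + (8−8.65)²/8.65 + (6−5.35)²/5.35 = 0.2153
df = 1
p-value (upper-tail) = 0.64266
At α=0.1: p ≥ α → fail to reject H₀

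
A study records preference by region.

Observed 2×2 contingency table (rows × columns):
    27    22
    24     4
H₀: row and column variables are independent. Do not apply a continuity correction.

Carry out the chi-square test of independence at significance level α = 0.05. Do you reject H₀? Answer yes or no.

reject H₀: yes

Row totals [49, 28], col totals [51, 26], n=77
χ² = (27−32.45)²/32.45 + (22−16.55)²/16.55 + (24−18.55)²/18.55 + (4−9.45)²/9.45 = 7.4661
df = 1
p-value (upper-tail) = 0.00629
At α=0.05: p < α → reject H₀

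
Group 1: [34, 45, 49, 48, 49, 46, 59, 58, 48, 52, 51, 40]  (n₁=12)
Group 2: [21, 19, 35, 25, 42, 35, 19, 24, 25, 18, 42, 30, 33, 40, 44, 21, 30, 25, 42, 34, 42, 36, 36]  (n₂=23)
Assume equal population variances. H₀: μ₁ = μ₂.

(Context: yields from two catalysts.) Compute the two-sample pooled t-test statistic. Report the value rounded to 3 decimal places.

test statistic = 5.906

x̄₁=48.250, s₁=6.877, n₁=12
x̄₂=31.217, s₂=8.644, n₂=23
s_p² = [11·6.877² + 22·8.644²]/33 = 65.5807
SE = √(s_p²·(1/12+1/23)) = 2.8838
t = (48.250−31.217)/2.8838 = 5.9063
df = 33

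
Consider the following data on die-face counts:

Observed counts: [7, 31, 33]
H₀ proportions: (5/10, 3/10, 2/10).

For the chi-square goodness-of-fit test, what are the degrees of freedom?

df = k − 1 = 3 − 1 = 2

degrees of freedom = 2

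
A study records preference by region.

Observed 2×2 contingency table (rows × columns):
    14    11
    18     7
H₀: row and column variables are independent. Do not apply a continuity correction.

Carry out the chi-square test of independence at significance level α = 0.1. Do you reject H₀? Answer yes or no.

reject H₀: no

Row totals [25, 25], col totals [32, 18], n=50
χ² = (14−16.00)²/16.00 + (11−9.00)²/9.00 + (18−16.00)²/16.00 + (7−9.00)²/9.00 = 1.3889
df = 1
p-value (upper-tail) = 0.23859
At α=0.1: p ≥ α → fail to reject H₀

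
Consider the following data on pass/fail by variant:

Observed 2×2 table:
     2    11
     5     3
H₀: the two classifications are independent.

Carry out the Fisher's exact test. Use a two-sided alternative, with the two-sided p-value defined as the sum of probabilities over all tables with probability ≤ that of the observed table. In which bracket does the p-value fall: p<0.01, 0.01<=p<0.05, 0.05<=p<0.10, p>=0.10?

p-value bracket: 0.05<=p<0.10

Margins: r₁=13, r₂=8, c₁=7, c₂=14, n=21
p_obs = C(13,2)·C(8,5)/C(21,7); sum pmf over tables with pmf ≤ p_obs
p-value (two-sided) = 0.05552
→ bracket: 0.05<=p<0.10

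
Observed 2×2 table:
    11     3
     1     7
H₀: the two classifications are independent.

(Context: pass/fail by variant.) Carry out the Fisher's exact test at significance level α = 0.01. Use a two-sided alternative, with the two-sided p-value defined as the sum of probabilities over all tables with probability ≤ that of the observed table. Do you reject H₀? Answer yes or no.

reject H₀: yes

Margins: r₁=14, r₂=8, c₁=12, c₂=10, n=22
p_obs = C(14,11)·C(8,1)/C(22,12); sum pmf over tables with pmf ≤ p_obs
p-value (two-sided) = 0.00619
At α=0.01: p < α → reject H₀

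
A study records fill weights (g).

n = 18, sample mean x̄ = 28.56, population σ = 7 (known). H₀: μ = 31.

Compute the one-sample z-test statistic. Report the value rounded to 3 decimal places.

SE = σ/√n = 7/√18 = 1.6499
z = (x̄−μ₀)/SE = (28.56−31)/1.6499 = -1.4789

test statistic = -1.479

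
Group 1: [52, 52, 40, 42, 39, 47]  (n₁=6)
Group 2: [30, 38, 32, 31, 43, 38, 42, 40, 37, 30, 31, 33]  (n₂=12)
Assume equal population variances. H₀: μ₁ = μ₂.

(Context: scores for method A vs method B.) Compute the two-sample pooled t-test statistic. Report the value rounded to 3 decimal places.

x̄₁=45.333, s₁=5.854, n₁=6
x̄₂=35.417, s₂=4.795, n₂=12
s_p² = [5·5.854² + 11·4.795²]/16 = 26.5156
SE = √(s_p²·(1/6+1/12)) = 2.5747
t = (45.333−35.417)/2.5747 = 3.8516
df = 16

test statistic = 3.852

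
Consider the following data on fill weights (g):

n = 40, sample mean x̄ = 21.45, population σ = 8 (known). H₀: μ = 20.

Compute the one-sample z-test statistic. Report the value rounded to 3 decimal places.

test statistic = 1.146

SE = σ/√n = 8/√40 = 1.2649
z = (x̄−μ₀)/SE = (21.45−20)/1.2649 = 1.1463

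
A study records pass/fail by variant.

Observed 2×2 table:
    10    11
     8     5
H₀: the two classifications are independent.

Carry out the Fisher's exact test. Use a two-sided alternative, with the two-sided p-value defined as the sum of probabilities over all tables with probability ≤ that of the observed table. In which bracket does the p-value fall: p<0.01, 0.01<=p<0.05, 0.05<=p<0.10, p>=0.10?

Margins: r₁=21, r₂=13, c₁=18, c₂=16, n=34
p_obs = C(21,10)·C(13,8)/C(34,18); sum pmf over tables with pmf ≤ p_obs
p-value (two-sided) = 0.49652
→ bracket: p>=0.10

p-value bracket: p>=0.10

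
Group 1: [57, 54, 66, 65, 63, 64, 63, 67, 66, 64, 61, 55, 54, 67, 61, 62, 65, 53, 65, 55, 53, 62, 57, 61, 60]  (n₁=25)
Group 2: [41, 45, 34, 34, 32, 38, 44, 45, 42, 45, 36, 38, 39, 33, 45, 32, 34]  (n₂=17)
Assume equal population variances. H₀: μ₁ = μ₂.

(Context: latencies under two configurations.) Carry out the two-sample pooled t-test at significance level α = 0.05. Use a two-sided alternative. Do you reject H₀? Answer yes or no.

reject H₀: yes

x̄₁=60.800, s₁=4.690, n₁=25
x̄₂=38.647, s₂=4.999, n₂=17
s_p² = [24·4.690² + 16·4.999²]/40 = 23.1971
SE = √(s_p²·(1/25+1/17)) = 1.5141
t = (60.800−38.647)/1.5141 = 14.6314
df = 40
p-value (two-sided) = 0.00000
At α=0.05: p < α → reject H₀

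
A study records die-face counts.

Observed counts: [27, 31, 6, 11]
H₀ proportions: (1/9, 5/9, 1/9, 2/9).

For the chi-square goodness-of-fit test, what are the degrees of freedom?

degrees of freedom = 3

df = k − 1 = 4 − 1 = 3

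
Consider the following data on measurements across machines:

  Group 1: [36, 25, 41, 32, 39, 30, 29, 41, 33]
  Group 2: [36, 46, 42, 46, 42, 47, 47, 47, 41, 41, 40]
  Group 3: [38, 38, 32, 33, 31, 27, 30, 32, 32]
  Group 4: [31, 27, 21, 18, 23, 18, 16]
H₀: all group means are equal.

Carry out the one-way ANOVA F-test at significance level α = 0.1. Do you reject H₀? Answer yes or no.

Group means [34.00, 43.18, 32.56, 22.00], grand mean 34.111
SSB = Σnᵢ(x̄ᵢ−x̄)² = 1953.697; SSW = ΣΣ(x−x̄ᵢ)² = 663.859
MSB = 1953.697/3 = 651.2323; MSW = 663.859/32 = 20.7456
F = MSB/MSW = 31.3914
df = (3, 32)
p-value (upper-tail) = 0.00000
At α=0.1: p < α → reject H₀

reject H₀: yes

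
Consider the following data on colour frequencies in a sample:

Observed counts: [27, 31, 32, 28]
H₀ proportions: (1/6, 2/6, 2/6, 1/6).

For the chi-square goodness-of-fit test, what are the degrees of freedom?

degrees of freedom = 3

df = k − 1 = 4 − 1 = 3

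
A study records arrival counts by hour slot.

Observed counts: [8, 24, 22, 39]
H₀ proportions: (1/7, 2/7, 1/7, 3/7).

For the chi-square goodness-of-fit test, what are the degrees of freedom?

degrees of freedom = 3

df = k − 1 = 4 − 1 = 3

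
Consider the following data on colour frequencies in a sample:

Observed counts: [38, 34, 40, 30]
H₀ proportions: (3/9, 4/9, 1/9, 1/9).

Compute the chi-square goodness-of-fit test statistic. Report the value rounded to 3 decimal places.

test statistic = 65.275

n = 142; E_i = n·p_i = [47.33, 63.11, 15.78, 15.78]
χ² = (38−47.33)²/47.33 + (34−63.11)²/63.11 + (40−15.78)²/15.78 + (30−15.78)²/15.78 = 65.2746
df = 3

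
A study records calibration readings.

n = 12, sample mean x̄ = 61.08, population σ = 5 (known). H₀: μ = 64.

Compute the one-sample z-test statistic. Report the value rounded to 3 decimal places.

test statistic = -2.023

SE = σ/√n = 5/√12 = 1.4434
z = (x̄−μ₀)/SE = (61.08−64)/1.4434 = -2.0230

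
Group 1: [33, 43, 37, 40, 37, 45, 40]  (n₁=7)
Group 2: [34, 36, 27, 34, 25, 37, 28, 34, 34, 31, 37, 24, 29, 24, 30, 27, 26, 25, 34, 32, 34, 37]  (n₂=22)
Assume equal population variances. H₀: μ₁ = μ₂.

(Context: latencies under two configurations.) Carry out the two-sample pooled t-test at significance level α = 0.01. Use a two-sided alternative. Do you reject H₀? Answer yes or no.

x̄₁=39.286, s₁=4.030, n₁=7
x̄₂=30.864, s₂=4.518, n₂=22
s_p² = [6·4.030² + 21·4.518²]/27 = 19.4822
SE = √(s_p²·(1/7+1/22)) = 1.9154
t = (39.286−30.864)/1.9154 = 4.3971
df = 27
p-value (two-sided) = 0.00015
At α=0.01: p < α → reject H₀

reject H₀: yes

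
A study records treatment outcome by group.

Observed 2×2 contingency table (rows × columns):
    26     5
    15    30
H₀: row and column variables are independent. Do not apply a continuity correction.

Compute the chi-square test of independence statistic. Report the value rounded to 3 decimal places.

Row totals [31, 45], col totals [41, 35], n=76
χ² = (26−16.72)²/16.72 + (5−14.28)²/14.28 + (15−24.28)²/24.28 + (30−20.72)²/20.72 = 18.8697
df = 1

test statistic = 18.870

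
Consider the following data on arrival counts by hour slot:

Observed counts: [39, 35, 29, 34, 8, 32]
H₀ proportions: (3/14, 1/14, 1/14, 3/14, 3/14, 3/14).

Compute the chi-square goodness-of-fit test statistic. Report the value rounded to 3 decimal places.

test statistic = 85.678

n = 177; E_i = n·p_i = [37.93, 12.64, 12.64, 37.93, 37.93, 37.93]
χ² = (39−37.93)²/37.93 + (35−12.64)²/12.64 + (29−12.64)²/12.64 + (34−37.93)²/37.93 + (8−37.93)²/37.93 + (32−37.93)²/37.93 = 85.6780
df = 5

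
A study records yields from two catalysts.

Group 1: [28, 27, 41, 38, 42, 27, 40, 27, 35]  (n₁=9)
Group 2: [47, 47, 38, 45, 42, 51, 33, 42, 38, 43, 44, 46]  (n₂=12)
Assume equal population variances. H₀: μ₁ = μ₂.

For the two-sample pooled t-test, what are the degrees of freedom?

df = n₁ + n₂ − 2 = 9 + 12 − 2 = 19

degrees of freedom = 19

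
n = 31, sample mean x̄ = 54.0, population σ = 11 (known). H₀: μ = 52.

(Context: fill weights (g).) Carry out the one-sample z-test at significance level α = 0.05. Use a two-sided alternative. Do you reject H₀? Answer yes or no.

reject H₀: no

SE = σ/√n = 11/√31 = 1.9757
z = (x̄−μ₀)/SE = (54.0−52)/1.9757 = 1.0123
p-value (two-sided) = 0.31138
At α=0.05: p ≥ α → fail to reject H₀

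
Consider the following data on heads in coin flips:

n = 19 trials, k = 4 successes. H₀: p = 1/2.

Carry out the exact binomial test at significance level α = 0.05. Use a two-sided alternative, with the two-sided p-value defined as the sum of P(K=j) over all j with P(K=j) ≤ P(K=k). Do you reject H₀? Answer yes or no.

Exact binomial: n=19, k=4, p₀=1/2=0.5000
P(X=j) = C(n,j)·p₀^j·(1−p₀)^(n−j); p = Σ P(X=j) over j with P(X=j) ≤ P(X=4)
p-value (two-sided) = 0.01921
At α=0.05: p < α → reject H₀

reject H₀: yes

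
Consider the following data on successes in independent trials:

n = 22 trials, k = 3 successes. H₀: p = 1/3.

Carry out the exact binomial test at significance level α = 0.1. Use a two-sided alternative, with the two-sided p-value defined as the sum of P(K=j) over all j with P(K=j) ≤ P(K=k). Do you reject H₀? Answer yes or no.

reject H₀: yes

Exact binomial: n=22, k=3, p₀=1/3=0.3333
P(X=j) = C(n,j)·p₀^j·(1−p₀)^(n−j); p = Σ P(X=j) over j with P(X=j) ≤ P(X=3)
p-value (two-sided) = 0.06776
At α=0.1: p < α → reject H₀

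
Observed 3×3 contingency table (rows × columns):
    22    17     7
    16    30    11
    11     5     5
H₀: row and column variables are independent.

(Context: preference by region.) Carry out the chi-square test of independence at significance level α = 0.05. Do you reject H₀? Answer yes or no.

Row totals [46, 57, 21], col totals [49, 52, 23], n=124
χ² = (22−18.18)²/18.18 + (17−19.29)²/19.29 + (7−8.53)²/8.53 + (16−22.52)²/22.52 + (30−23.90)²/23.90 + (11−10.57)²/10.57 + (11−8.30)²/8.30 + (5−8.81)²/8.81 + (5−3.90)²/3.90 = 7.6512
df = 4
p-value (upper-tail) = 0.10522
At α=0.05: p ≥ α → fail to reject H₀

reject H₀: no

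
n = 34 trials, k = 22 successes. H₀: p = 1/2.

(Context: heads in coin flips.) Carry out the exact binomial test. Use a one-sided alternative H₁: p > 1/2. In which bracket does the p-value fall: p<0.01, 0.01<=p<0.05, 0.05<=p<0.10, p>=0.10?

Exact binomial: n=34, k=22, p₀=1/2=0.5000
P(X≥22) from Σ C(n,i)·p₀^i·(1−p₀)^(n−i)
p-value (one-sided, H₁ greater) = 0.06072
→ bracket: 0.05<=p<0.10

p-value bracket: 0.05<=p<0.10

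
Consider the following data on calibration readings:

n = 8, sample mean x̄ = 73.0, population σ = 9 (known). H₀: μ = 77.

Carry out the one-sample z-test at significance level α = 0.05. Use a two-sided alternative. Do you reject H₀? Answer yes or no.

reject H₀: no

SE = σ/√n = 9/√8 = 3.1820
z = (x̄−μ₀)/SE = (73.0−77)/3.1820 = -1.2571
p-value (two-sided) = 0.20873
At α=0.05: p ≥ α → fail to reject H₀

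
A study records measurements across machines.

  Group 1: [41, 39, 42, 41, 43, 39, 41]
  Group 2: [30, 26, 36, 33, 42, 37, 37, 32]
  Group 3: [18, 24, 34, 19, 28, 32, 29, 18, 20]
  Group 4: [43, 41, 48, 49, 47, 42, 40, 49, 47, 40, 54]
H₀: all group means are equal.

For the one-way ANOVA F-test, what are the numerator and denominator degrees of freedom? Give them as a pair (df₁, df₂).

k = 4 groups, N = 35 total
df = (k−1, N−k) = (4−1, 35−4) = (3, 31)

degrees of freedom = [3, 31]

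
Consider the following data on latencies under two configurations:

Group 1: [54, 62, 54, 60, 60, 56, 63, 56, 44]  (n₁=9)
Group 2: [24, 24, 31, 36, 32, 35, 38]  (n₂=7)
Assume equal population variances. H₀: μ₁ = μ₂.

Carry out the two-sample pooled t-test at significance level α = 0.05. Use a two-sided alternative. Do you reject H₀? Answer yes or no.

x̄₁=56.556, s₁=5.769, n₁=9
x̄₂=31.429, s₂=5.593, n₂=7
s_p² = [8·5.769² + 6·5.593²]/14 = 32.4240
SE = √(s_p²·(1/9+1/7)) = 2.8696
t = (56.556−31.429)/2.8696 = 8.7562
df = 14
p-value (two-sided) = 0.00000
At α=0.05: p < α → reject H₀

reject H₀: yes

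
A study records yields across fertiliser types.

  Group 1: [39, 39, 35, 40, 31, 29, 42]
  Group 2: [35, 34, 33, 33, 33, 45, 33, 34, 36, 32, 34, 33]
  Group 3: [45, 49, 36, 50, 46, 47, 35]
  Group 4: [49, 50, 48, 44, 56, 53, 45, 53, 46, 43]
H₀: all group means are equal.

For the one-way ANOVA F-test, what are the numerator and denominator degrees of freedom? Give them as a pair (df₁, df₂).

degrees of freedom = [3, 32]

k = 4 groups, N = 36 total
df = (k−1, N−k) = (4−1, 36−4) = (3, 32)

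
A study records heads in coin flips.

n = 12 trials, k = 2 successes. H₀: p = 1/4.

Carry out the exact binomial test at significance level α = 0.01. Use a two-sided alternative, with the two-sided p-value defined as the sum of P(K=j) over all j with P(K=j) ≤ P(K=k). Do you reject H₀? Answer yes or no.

Exact binomial: n=12, k=2, p₀=1/4=0.2500
P(X=j) = C(n,j)·p₀^j·(1−p₀)^(n−j); p = Σ P(X=j) over j with P(X=j) ≤ P(X=2)
p-value (two-sided) = 0.74190
At α=0.01: p ≥ α → fail to reject H₀

reject H₀: no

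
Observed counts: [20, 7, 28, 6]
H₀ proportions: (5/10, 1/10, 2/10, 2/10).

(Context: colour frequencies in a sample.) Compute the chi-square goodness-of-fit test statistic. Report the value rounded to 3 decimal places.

test statistic = 27.361

n = 61; E_i = n·p_i = [30.50, 6.10, 12.20, 12.20]
χ² = (20−30.50)²/30.50 + (7−6.10)²/6.10 + (28−12.20)²/12.20 + (6−12.20)²/12.20 = 27.3607
df = 3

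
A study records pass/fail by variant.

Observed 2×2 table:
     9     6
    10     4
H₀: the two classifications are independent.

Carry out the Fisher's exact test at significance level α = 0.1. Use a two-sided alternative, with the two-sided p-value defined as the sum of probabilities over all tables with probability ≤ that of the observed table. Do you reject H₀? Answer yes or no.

reject H₀: no

Margins: r₁=15, r₂=14, c₁=19, c₂=10, n=29
p_obs = C(15,9)·C(14,10)/C(29,19); sum pmf over tables with pmf ≤ p_obs
p-value (two-sided) = 0.69985
At α=0.1: p ≥ α → fail to reject H₀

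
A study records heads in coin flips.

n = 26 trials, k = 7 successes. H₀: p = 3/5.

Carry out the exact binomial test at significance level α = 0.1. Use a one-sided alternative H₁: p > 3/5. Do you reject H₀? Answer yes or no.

reject H₀: no

Exact binomial: n=26, k=7, p₀=3/5=0.6000
P(X≥7) from Σ C(n,i)·p₀^i·(1−p₀)^(n−i)
p-value (one-sided, H₁ greater) = 0.99986
At α=0.1: p ≥ α → fail to reject H₀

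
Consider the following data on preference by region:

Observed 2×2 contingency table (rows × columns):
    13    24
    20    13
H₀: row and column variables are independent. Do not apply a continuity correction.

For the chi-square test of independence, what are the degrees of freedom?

degrees of freedom = 1

df = (r−1)(c−1) = (2−1)·(2−1) = 1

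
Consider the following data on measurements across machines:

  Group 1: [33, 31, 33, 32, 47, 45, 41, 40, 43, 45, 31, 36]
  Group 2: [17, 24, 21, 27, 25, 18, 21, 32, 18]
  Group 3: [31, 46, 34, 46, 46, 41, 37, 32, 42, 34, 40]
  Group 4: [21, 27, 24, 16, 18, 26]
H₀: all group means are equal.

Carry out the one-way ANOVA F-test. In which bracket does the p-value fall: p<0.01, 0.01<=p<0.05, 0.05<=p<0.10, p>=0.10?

p-value bracket: p<0.01

Group means [38.08, 22.56, 39.00, 22.00], grand mean 32.132
SSB = Σnᵢ(x̄ᵢ−x̄)² = 2385.203; SSW = ΣΣ(x−x̄ᵢ)² = 1025.139
MSB = 2385.203/3 = 795.0677; MSW = 1025.139/34 = 30.1511
F = MSB/MSW = 26.3694
df = (3, 34)
p-value (upper-tail) = 0.00000
→ bracket: p<0.01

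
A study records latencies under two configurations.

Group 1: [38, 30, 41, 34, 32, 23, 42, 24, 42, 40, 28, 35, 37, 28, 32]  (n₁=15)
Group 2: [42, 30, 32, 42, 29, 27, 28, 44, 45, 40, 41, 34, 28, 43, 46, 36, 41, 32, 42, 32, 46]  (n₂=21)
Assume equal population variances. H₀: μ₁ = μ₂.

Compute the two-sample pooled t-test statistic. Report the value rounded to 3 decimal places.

test statistic = -1.549

x̄₁=33.733, s₁=6.296, n₁=15
x̄₂=37.143, s₂=6.658, n₂=21
s_p² = [14·6.296² + 20·6.658²]/34 = 42.3972
SE = √(s_p²·(1/15+1/21)) = 2.2012
t = (33.733−37.143)/2.2012 = -1.5489
df = 34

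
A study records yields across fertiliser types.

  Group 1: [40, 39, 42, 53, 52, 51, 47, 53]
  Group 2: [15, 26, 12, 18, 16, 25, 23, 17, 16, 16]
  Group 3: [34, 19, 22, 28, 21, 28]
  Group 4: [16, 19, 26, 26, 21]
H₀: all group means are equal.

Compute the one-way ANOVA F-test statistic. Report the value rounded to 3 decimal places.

test statistic = 50.019

Group means [47.12, 18.40, 25.33, 21.60], grand mean 28.310
SSB = Σnᵢ(x̄ᵢ−x̄)² = 4092.399; SSW = ΣΣ(x−x̄ᵢ)² = 681.808
MSB = 4092.399/3 = 1364.1329; MSW = 681.808/25 = 27.2723
F = MSB/MSW = 50.0189
df = (3, 25)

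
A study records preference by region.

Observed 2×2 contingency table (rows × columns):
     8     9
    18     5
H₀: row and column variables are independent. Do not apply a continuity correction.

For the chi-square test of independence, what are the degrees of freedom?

df = (r−1)(c−1) = (2−1)·(2−1) = 1

degrees of freedom = 1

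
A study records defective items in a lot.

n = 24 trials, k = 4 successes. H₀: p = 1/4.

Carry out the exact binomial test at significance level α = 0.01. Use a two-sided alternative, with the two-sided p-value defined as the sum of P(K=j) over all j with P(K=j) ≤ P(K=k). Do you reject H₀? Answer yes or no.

reject H₀: no

Exact binomial: n=24, k=4, p₀=1/4=0.2500
P(X=j) = C(n,j)·p₀^j·(1−p₀)^(n−j); p = Σ P(X=j) over j with P(X=j) ≤ P(X=4)
p-value (two-sided) = 0.48044
At α=0.01: p ≥ α → fail to reject H₀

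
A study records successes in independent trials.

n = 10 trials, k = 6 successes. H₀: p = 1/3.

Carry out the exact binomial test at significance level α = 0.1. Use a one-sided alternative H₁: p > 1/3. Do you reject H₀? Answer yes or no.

reject H₀: yes

Exact binomial: n=10, k=6, p₀=1/3=0.3333
P(X≥6) from Σ C(n,i)·p₀^i·(1−p₀)^(n−i)
p-value (one-sided, H₁ greater) = 0.07656
At α=0.1: p < α → reject H₀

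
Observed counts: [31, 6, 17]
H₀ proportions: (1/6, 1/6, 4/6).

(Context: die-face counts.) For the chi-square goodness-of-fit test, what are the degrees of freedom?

degrees of freedom = 2

df = k − 1 = 3 − 1 = 2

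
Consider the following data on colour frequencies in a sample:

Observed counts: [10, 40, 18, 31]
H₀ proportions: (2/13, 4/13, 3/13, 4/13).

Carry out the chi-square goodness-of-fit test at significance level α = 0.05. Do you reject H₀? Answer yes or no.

reject H₀: no

n = 99; E_i = n·p_i = [15.23, 30.46, 22.85, 30.46]
χ² = (10−15.23)²/15.23 + (40−30.46)²/30.46 + (18−22.85)²/22.85 + (31−30.46)²/30.46 = 5.8207
df = 3
p-value (upper-tail) = 0.12067
At α=0.05: p ≥ α → fail to reject H₀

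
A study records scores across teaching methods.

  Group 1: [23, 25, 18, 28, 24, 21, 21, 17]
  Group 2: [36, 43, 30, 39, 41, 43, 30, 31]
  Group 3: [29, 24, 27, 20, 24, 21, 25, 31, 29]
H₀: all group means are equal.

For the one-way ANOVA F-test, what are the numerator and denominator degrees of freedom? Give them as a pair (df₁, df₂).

degrees of freedom = [2, 22]

k = 3 groups, N = 25 total
df = (k−1, N−k) = (3−1, 25−3) = (2, 22)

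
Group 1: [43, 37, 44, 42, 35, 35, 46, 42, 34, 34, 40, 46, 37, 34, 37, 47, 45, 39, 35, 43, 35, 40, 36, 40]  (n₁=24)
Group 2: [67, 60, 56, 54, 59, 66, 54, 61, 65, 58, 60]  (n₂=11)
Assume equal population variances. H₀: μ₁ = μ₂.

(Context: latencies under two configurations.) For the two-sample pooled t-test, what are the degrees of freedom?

degrees of freedom = 33

df = n₁ + n₂ − 2 = 24 + 11 − 2 = 33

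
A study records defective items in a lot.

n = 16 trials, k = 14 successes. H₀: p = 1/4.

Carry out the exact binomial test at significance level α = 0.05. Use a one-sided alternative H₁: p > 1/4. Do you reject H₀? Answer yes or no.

Exact binomial: n=16, k=14, p₀=1/4=0.2500
P(X≥14) from Σ C(n,i)·p₀^i·(1−p₀)^(n−i)
p-value (one-sided, H₁ greater) = 0.00000
At α=0.05: p < α → reject H₀

reject H₀: yes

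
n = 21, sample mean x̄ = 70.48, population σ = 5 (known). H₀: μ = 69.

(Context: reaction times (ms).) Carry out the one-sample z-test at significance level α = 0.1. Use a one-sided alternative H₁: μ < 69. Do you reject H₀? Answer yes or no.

reject H₀: no

SE = σ/√n = 5/√21 = 1.0911
z = (x̄−μ₀)/SE = (70.48−69)/1.0911 = 1.3564
p-value (one-sided, H₁ less) = 0.91252
At α=0.1: p ≥ α → fail to reject H₀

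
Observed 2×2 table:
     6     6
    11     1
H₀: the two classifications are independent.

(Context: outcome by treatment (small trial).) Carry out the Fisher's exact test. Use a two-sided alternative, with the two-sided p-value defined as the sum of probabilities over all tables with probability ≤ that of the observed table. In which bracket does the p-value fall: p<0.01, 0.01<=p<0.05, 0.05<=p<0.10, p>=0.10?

Margins: r₁=12, r₂=12, c₁=17, c₂=7, n=24
p_obs = C(12,6)·C(12,11)/C(24,17); sum pmf over tables with pmf ≤ p_obs
p-value (two-sided) = 0.06865
→ bracket: 0.05<=p<0.10

p-value bracket: 0.05<=p<0.10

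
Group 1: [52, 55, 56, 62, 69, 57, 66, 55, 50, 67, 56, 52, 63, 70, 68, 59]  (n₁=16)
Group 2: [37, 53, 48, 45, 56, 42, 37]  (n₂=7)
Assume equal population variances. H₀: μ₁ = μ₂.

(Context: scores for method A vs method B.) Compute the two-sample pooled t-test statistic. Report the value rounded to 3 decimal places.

x̄₁=59.812, s₁=6.645, n₁=16
x̄₂=45.429, s₂=7.413, n₂=7
s_p² = [15·6.645² + 6·7.413²]/21 = 47.2453
SE = √(s_p²·(1/16+1/7)) = 3.1148
t = (59.812−45.429)/3.1148 = 4.6179
df = 21

test statistic = 4.618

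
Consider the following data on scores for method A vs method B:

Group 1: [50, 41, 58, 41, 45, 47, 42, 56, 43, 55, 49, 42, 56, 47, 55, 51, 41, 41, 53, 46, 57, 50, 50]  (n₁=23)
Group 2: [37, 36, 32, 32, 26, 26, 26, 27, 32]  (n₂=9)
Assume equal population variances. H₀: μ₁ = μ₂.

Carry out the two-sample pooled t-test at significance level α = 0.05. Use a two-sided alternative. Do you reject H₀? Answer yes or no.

x̄₁=48.522, s₁=5.861, n₁=23
x̄₂=30.444, s₂=4.362, n₂=9
s_p² = [22·5.861² + 8·4.362²]/30 = 30.2654
SE = √(s_p²·(1/23+1/9)) = 2.1630
t = (48.522−30.444)/2.1630 = 8.3574
df = 30
p-value (two-sided) = 0.00000
At α=0.05: p < α → reject H₀

reject H₀: yes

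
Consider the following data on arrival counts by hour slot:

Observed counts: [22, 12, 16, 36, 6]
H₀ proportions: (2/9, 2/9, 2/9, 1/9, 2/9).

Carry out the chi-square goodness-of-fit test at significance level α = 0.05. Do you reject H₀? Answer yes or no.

n = 92; E_i = n·p_i = [20.44, 20.44, 20.44, 10.22, 20.44]
χ² = (22−20.44)²/20.44 + (12−20.44)²/20.44 + (16−20.44)²/20.44 + (36−10.22)²/10.22 + (6−20.44)²/20.44 = 79.7826
df = 4
p-value (upper-tail) = 0.00000
At α=0.05: p < α → reject H₀

reject H₀: yes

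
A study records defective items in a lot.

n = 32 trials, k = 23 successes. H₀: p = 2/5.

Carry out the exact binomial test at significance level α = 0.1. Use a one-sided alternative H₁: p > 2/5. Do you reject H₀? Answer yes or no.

Exact binomial: n=32, k=23, p₀=2/5=0.4000
P(X≥23) from Σ C(n,i)·p₀^i·(1−p₀)^(n−i)
p-value (one-sided, H₁ greater) = 0.00026
At α=0.1: p < α → reject H₀

reject H₀: yes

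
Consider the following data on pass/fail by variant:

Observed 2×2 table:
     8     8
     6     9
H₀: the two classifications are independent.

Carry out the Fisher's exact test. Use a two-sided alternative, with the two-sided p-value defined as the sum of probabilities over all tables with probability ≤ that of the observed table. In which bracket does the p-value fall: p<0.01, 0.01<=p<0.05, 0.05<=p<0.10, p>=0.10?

Margins: r₁=16, r₂=15, c₁=14, c₂=17, n=31
p_obs = C(16,8)·C(15,6)/C(31,14); sum pmf over tables with pmf ≤ p_obs
p-value (two-sided) = 0.72239
→ bracket: p>=0.10

p-value bracket: p>=0.10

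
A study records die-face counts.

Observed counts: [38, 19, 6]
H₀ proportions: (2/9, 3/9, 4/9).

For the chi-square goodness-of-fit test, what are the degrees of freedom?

degrees of freedom = 2

df = k − 1 = 3 − 1 = 2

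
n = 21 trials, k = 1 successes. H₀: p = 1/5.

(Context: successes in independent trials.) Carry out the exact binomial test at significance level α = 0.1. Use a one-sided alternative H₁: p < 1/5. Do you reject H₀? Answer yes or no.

reject H₀: yes

Exact binomial: n=21, k=1, p₀=1/5=0.2000
P(X≤1) from Σ C(n,i)·p₀^i·(1−p₀)^(n−i)
p-value (one-sided, H₁ less) = 0.05765
At α=0.1: p < α → reject H₀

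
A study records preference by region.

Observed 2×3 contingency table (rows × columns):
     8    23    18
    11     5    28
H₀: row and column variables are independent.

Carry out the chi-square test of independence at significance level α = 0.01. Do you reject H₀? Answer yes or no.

reject H₀: yes

Row totals [49, 44], col totals [19, 28, 46], n=93
χ² = (8−10.01)²/10.01 + (23−14.75)²/14.75 + (18−24.24)²/24.24 + (11−8.99)²/8.99 + (5−13.25)²/13.25 + (28−21.76)²/21.76 = 13.9906
df = 2
p-value (upper-tail) = 0.00092
At α=0.01: p < α → reject H₀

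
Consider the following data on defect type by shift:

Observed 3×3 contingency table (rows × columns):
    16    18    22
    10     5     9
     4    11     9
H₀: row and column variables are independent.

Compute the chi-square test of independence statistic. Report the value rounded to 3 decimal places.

Row totals [56, 24, 24], col totals [30, 34, 40], n=104
χ² = (16−16.15)²/16.15 + (18−18.31)²/18.31 + (22−21.54)²/21.54 + (10−6.92)²/6.92 + (5−7.85)²/7.85 + (9−9.23)²/9.23 + (4−6.92)²/6.92 + (11−7.85)²/7.85 + (9−9.23)²/9.23 = 4.9299
df = 4

test statistic = 4.930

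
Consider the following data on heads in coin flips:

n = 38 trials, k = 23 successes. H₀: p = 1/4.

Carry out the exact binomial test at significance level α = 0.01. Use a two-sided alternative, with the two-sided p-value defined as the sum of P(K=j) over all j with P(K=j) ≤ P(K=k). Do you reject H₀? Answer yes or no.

Exact binomial: n=38, k=23, p₀=1/4=0.2500
P(X=j) = C(n,j)·p₀^j·(1−p₀)^(n−j); p = Σ P(X=j) over j with P(X=j) ≤ P(X=23)
p-value (two-sided) = 0.00000
At α=0.01: p < α → reject H₀

reject H₀: yes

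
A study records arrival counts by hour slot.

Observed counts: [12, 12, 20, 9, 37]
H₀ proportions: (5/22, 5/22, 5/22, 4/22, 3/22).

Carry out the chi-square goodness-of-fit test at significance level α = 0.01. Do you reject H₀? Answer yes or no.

n = 90; E_i = n·p_i = [20.45, 20.45, 20.45, 16.36, 12.27]
χ² = (12−20.45)²/20.45 + (12−20.45)²/20.45 + (20−20.45)²/20.45 + (9−16.36)²/16.36 + (37−12.27)²/12.27 = 60.1337
df = 4
p-value (upper-tail) = 0.00000
At α=0.01: p < α → reject H₀

reject H₀: yes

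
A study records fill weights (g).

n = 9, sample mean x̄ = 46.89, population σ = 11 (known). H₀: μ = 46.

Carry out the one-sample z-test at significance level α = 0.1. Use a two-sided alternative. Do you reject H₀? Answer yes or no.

reject H₀: no

SE = σ/√n = 11/√9 = 3.6667
z = (x̄−μ₀)/SE = (46.89−46)/3.6667 = 0.2427
p-value (two-sided) = 0.80822
At α=0.1: p ≥ α → fail to reject H₀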